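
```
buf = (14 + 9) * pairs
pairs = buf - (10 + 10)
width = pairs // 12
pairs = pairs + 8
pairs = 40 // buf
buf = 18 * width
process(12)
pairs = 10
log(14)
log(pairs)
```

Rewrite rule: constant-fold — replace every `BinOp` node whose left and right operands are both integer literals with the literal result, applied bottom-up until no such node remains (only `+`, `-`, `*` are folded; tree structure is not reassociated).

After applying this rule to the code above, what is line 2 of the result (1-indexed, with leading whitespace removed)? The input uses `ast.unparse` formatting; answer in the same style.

Transformed code:
buf = 23 * pairs
pairs = buf - 20
width = pairs // 12
pairs = pairs + 8
pairs = 40 // buf
buf = 18 * width
process(12)
pairs = 10
log(14)
log(pairs)

pairs = buf - 20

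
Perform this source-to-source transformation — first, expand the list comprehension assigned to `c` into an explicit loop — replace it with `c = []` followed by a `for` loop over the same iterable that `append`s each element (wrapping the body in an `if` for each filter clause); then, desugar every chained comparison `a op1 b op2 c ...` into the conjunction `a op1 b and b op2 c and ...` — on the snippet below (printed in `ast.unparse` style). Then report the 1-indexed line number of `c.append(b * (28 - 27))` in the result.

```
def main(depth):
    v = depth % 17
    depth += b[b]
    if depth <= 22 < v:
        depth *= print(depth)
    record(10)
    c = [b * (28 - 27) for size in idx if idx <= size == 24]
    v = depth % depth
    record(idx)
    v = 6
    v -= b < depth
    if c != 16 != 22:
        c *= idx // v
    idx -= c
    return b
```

Transformed code:
def main(depth):
    v = depth % 17
    depth += b[b]
    if depth <= 22 and 22 < v:
        depth *= print(depth)
    record(10)
    c = []
    for size in idx:
        if idx <= size and size == 24:
            c.append(b * (28 - 27))
    v = depth % depth
    record(idx)
    v = 6
    v -= b < depth
    if c != 16 and 16 != 22:
        c *= idx // v
    idx -= c
    return b

10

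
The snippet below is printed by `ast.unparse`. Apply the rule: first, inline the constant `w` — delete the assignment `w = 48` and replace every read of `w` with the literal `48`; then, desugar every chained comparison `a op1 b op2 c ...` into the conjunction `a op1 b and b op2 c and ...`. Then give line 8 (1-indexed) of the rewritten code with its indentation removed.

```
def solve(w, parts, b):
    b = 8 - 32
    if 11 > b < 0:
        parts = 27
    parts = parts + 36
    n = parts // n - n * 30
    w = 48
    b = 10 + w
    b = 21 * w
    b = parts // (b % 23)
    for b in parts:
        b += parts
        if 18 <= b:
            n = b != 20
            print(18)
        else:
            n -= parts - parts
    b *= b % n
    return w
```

b = 21 * 48

Transformed code:
def solve(w, parts, b):
    b = 8 - 32
    if 11 > b and b < 0:
        parts = 27
    parts = parts + 36
    n = parts // n - n * 30
    b = 10 + 48
    b = 21 * 48
    b = parts // (b % 23)
    for b in parts:
        b += parts
        if 18 <= b:
            n = b != 20
            print(18)
        else:
            n -= parts - parts
    b *= b % n
    return 48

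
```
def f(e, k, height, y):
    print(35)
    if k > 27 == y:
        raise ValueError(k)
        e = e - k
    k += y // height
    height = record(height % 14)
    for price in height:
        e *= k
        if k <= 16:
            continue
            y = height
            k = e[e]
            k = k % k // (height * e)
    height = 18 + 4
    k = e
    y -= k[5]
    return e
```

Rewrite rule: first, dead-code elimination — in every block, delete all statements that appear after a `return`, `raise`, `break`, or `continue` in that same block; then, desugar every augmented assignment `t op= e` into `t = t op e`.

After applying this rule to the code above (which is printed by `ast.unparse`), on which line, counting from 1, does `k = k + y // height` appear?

Transformed code:
def f(e, k, height, y):
    print(35)
    if k > 27 == y:
        raise ValueError(k)
    k = k + y // height
    height = record(height % 14)
    for price in height:
        e = e * k
        if k <= 16:
            continue
    height = 18 + 4
    k = e
    y = y - k[5]
    return e

5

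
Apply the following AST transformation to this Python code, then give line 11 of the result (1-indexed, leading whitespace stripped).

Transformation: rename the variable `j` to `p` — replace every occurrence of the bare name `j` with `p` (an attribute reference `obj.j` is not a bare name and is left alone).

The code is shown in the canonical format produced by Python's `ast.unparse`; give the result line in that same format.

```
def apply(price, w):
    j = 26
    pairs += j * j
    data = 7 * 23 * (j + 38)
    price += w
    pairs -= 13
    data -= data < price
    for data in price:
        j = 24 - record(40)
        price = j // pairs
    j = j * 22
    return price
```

Transformed code:
def apply(price, w):
    p = 26
    pairs += p * p
    data = 7 * 23 * (p + 38)
    price += w
    pairs -= 13
    data -= data < price
    for data in price:
        p = 24 - record(40)
        price = p // pairs
    p = p * 22
    return price

p = p * 22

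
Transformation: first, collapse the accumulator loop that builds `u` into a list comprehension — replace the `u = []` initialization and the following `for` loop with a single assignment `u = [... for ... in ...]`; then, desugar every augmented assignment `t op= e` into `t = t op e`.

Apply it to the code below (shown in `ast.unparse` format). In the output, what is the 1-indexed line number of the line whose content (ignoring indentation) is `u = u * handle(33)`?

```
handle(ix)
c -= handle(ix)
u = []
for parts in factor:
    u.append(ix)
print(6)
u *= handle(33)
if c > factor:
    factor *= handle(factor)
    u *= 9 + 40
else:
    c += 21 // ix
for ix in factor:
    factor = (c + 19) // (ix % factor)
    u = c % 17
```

5

Transformed code:
handle(ix)
c = c - handle(ix)
u = [ix for parts in factor]
print(6)
u = u * handle(33)
if c > factor:
    factor = factor * handle(factor)
    u = u * (9 + 40)
else:
    c = c + 21 // ix
for ix in factor:
    factor = (c + 19) // (ix % factor)
    u = c % 17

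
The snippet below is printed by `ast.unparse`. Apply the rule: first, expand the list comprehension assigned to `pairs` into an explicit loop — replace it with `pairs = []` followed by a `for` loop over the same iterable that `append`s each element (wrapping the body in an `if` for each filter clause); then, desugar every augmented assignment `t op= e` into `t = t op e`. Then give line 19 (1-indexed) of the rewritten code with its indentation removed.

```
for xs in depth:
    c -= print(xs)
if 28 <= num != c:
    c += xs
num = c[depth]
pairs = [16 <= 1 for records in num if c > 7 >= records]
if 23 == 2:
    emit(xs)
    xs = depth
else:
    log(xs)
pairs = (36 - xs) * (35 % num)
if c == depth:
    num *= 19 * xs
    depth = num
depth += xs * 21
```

depth = depth + xs * 21

Transformed code:
for xs in depth:
    c = c - print(xs)
if 28 <= num != c:
    c = c + xs
num = c[depth]
pairs = []
for records in num:
    if c > 7 >= records:
        pairs.append(16 <= 1)
if 23 == 2:
    emit(xs)
    xs = depth
else:
    log(xs)
pairs = (36 - xs) * (35 % num)
if c == depth:
    num = num * (19 * xs)
    depth = num
depth = depth + xs * 21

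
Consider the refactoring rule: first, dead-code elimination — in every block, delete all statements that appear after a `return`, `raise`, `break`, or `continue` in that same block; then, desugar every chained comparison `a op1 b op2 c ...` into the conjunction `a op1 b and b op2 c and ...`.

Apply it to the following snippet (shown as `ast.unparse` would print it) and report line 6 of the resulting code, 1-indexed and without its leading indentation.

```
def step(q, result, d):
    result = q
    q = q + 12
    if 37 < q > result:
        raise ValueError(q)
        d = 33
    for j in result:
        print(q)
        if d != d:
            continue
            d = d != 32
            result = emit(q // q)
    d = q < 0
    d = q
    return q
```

for j in result:

Transformed code:
def step(q, result, d):
    result = q
    q = q + 12
    if 37 < q and q > result:
        raise ValueError(q)
    for j in result:
        print(q)
        if d != d:
            continue
    d = q < 0
    d = q
    return q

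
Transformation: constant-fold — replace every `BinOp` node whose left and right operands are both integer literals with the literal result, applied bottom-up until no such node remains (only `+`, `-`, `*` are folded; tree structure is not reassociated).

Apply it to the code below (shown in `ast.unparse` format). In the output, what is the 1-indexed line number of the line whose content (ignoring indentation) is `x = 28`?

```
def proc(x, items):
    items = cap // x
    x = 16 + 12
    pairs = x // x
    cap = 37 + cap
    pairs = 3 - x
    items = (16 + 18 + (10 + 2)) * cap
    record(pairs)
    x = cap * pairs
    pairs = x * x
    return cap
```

3

Transformed code:
def proc(x, items):
    items = cap // x
    x = 28
    pairs = x // x
    cap = 37 + cap
    pairs = 3 - x
    items = 46 * cap
    record(pairs)
    x = cap * pairs
    pairs = x * x
    return cap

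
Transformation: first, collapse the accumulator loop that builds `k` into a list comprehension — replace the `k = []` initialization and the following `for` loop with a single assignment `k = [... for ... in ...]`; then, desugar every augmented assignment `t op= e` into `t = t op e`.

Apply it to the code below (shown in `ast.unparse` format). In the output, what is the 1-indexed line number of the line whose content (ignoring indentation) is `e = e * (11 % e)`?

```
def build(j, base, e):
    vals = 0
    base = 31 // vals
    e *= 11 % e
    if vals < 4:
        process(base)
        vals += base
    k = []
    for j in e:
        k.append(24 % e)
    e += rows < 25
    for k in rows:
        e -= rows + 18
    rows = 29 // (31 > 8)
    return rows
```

4

Transformed code:
def build(j, base, e):
    vals = 0
    base = 31 // vals
    e = e * (11 % e)
    if vals < 4:
        process(base)
        vals = vals + base
    k = [24 % e for j in e]
    e = e + (rows < 25)
    for k in rows:
        e = e - (rows + 18)
    rows = 29 // (31 > 8)
    return rows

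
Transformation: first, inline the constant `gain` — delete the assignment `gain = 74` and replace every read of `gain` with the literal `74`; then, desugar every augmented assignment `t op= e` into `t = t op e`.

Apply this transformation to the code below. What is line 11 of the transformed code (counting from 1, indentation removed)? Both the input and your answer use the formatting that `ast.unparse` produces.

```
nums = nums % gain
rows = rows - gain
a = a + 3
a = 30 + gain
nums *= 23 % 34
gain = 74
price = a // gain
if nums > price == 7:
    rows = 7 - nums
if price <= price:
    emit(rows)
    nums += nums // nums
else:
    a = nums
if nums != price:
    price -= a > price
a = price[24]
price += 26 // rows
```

nums = nums + nums // nums

Transformed code:
nums = nums % 74
rows = rows - 74
a = a + 3
a = 30 + 74
nums = nums * (23 % 34)
price = a // 74
if nums > price == 7:
    rows = 7 - nums
if price <= price:
    emit(rows)
    nums = nums + nums // nums
else:
    a = nums
if nums != price:
    price = price - (a > price)
a = price[24]
price = price + 26 // rows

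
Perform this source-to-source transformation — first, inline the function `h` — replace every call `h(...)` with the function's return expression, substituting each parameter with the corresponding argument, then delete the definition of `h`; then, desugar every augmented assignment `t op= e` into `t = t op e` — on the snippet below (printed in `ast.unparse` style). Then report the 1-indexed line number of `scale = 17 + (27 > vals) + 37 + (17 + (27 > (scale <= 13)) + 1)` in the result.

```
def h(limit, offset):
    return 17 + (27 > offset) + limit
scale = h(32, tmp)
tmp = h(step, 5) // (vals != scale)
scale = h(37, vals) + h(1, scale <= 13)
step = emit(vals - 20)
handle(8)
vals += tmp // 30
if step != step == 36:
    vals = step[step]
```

3

Transformed code:
scale = 17 + (27 > tmp) + 32
tmp = (17 + (27 > 5) + step) // (vals != scale)
scale = 17 + (27 > vals) + 37 + (17 + (27 > (scale <= 13)) + 1)
step = emit(vals - 20)
handle(8)
vals = vals + tmp // 30
if step != step == 36:
    vals = step[step]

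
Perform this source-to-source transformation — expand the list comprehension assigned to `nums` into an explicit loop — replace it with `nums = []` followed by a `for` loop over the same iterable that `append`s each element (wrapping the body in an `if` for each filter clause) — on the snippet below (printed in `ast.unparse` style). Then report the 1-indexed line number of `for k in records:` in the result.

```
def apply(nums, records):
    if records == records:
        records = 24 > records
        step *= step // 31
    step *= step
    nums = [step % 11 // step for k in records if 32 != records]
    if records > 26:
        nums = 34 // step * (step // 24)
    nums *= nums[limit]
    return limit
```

7

Transformed code:
def apply(nums, records):
    if records == records:
        records = 24 > records
        step *= step // 31
    step *= step
    nums = []
    for k in records:
        if 32 != records:
            nums.append(step % 11 // step)
    if records > 26:
        nums = 34 // step * (step // 24)
    nums *= nums[limit]
    return limit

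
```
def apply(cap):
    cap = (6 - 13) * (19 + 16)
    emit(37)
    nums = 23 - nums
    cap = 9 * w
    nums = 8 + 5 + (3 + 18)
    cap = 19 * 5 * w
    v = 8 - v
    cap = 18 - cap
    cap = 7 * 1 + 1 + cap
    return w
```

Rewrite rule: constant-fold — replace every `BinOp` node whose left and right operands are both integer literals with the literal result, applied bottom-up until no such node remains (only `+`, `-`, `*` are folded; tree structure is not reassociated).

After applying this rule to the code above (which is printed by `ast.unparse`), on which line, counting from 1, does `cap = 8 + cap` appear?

10

Transformed code:
def apply(cap):
    cap = -245
    emit(37)
    nums = 23 - nums
    cap = 9 * w
    nums = 34
    cap = 95 * w
    v = 8 - v
    cap = 18 - cap
    cap = 8 + cap
    return w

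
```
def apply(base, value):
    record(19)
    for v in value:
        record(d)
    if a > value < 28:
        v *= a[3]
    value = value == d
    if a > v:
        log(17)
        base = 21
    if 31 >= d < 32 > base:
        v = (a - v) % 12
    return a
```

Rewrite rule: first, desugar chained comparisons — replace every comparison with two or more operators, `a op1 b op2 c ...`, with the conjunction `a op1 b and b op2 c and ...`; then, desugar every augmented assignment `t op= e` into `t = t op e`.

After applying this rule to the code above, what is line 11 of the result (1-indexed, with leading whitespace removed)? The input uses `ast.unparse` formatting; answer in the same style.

if 31 >= d and d < 32 and (32 > base):

Transformed code:
def apply(base, value):
    record(19)
    for v in value:
        record(d)
    if a > value and value < 28:
        v = v * a[3]
    value = value == d
    if a > v:
        log(17)
        base = 21
    if 31 >= d and d < 32 and (32 > base):
        v = (a - v) % 12
    return a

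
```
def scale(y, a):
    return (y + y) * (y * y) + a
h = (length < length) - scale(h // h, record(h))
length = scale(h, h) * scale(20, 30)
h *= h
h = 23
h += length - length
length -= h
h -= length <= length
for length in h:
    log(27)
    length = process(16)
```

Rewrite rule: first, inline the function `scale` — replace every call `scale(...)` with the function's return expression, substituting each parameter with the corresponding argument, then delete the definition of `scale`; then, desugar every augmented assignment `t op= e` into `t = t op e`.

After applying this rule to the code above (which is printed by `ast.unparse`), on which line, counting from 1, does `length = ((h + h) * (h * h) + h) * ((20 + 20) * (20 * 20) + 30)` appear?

2

Transformed code:
h = (length < length) - ((h // h + h // h) * (h // h * (h // h)) + record(h))
length = ((h + h) * (h * h) + h) * ((20 + 20) * (20 * 20) + 30)
h = h * h
h = 23
h = h + (length - length)
length = length - h
h = h - (length <= length)
for length in h:
    log(27)
    length = process(16)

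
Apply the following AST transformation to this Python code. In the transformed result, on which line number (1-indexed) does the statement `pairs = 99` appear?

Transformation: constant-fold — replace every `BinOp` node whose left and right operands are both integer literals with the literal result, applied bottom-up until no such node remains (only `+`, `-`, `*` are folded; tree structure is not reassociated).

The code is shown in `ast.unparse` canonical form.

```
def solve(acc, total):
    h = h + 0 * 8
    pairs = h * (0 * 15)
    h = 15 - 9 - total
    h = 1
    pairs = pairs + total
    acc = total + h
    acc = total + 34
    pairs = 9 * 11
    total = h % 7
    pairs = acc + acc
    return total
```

Transformed code:
def solve(acc, total):
    h = h + 0
    pairs = h * 0
    h = 6 - total
    h = 1
    pairs = pairs + total
    acc = total + h
    acc = total + 34
    pairs = 99
    total = h % 7
    pairs = acc + acc
    return total

9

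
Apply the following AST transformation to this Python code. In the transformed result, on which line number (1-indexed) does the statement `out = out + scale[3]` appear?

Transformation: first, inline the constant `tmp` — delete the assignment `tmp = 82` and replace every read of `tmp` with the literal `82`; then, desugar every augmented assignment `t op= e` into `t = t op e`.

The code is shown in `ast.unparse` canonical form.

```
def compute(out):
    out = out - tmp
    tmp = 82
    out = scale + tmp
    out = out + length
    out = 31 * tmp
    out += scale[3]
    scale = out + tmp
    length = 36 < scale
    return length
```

6

Transformed code:
def compute(out):
    out = out - 82
    out = scale + 82
    out = out + length
    out = 31 * 82
    out = out + scale[3]
    scale = out + 82
    length = 36 < scale
    return length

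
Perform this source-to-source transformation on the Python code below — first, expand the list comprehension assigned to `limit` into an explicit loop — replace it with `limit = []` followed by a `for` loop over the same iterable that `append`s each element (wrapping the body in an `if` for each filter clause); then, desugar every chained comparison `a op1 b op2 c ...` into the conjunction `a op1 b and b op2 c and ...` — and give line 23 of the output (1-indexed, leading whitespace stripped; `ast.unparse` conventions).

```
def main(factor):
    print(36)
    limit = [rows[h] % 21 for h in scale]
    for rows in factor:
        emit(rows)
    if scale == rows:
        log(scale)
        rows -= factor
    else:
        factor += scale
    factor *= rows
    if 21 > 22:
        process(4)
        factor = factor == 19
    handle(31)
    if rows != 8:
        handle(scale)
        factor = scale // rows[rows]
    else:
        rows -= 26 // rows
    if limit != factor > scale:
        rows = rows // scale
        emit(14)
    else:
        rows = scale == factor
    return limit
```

Transformed code:
def main(factor):
    print(36)
    limit = []
    for h in scale:
        limit.append(rows[h] % 21)
    for rows in factor:
        emit(rows)
    if scale == rows:
        log(scale)
        rows -= factor
    else:
        factor += scale
    factor *= rows
    if 21 > 22:
        process(4)
        factor = factor == 19
    handle(31)
    if rows != 8:
        handle(scale)
        factor = scale // rows[rows]
    else:
        rows -= 26 // rows
    if limit != factor and factor > scale:
        rows = rows // scale
        emit(14)
    else:
        rows = scale == factor
    return limit

if limit != factor and factor > scale:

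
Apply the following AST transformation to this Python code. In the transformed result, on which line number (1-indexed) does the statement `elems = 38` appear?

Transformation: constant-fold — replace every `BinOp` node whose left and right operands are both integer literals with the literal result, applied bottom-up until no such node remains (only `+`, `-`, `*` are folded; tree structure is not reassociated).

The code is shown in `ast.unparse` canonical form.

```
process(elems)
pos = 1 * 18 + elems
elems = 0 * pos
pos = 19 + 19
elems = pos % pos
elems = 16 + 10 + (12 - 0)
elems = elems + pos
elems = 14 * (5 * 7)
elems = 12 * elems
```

6

Transformed code:
process(elems)
pos = 18 + elems
elems = 0 * pos
pos = 38
elems = pos % pos
elems = 38
elems = elems + pos
elems = 490
elems = 12 * elems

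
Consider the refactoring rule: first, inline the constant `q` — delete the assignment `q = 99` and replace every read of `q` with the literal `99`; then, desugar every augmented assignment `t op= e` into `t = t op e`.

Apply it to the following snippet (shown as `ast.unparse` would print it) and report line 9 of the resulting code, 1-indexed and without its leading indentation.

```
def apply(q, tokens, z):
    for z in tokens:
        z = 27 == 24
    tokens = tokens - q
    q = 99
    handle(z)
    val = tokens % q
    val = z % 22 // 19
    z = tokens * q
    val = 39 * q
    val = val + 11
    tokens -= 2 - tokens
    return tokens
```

Transformed code:
def apply(q, tokens, z):
    for z in tokens:
        z = 27 == 24
    tokens = tokens - 99
    handle(z)
    val = tokens % 99
    val = z % 22 // 19
    z = tokens * 99
    val = 39 * 99
    val = val + 11
    tokens = tokens - (2 - tokens)
    return tokens

val = 39 * 99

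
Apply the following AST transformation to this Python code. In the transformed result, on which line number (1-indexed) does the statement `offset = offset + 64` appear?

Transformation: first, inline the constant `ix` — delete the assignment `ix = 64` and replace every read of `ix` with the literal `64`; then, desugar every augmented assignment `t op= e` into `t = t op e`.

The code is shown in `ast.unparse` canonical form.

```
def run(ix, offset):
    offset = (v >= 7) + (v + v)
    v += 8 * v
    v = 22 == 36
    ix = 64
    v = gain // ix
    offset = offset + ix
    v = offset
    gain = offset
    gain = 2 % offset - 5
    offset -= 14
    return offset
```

Transformed code:
def run(ix, offset):
    offset = (v >= 7) + (v + v)
    v = v + 8 * v
    v = 22 == 36
    v = gain // 64
    offset = offset + 64
    v = offset
    gain = offset
    gain = 2 % offset - 5
    offset = offset - 14
    return offset

6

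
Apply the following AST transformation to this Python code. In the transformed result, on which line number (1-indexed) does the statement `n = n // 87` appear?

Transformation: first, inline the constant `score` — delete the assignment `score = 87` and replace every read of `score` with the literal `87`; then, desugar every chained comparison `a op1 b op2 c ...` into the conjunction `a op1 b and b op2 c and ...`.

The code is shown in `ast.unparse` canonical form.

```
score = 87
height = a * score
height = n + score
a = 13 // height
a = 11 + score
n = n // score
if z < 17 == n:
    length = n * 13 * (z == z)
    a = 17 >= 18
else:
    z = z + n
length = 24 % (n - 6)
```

Transformed code:
height = a * 87
height = n + 87
a = 13 // height
a = 11 + 87
n = n // 87
if z < 17 and 17 == n:
    length = n * 13 * (z == z)
    a = 17 >= 18
else:
    z = z + n
length = 24 % (n - 6)

5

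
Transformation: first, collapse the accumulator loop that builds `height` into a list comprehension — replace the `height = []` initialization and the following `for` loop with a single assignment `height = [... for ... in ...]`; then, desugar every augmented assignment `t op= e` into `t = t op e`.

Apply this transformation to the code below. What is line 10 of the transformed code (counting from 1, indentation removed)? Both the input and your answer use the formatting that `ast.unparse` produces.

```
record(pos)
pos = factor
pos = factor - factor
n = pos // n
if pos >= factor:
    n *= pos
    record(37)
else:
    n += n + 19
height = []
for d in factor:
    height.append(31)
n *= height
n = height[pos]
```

Transformed code:
record(pos)
pos = factor
pos = factor - factor
n = pos // n
if pos >= factor:
    n = n * pos
    record(37)
else:
    n = n + (n + 19)
height = [31 for d in factor]
n = n * height
n = height[pos]

height = [31 for d in factor]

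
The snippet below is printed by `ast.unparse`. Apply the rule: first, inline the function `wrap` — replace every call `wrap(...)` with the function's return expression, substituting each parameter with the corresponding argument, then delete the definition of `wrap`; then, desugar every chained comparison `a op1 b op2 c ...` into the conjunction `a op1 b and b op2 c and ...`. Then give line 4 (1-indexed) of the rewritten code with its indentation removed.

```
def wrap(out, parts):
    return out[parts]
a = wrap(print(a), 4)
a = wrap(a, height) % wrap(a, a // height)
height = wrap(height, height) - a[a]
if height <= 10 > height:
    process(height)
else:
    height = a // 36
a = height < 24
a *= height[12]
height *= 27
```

Transformed code:
a = print(a)[4]
a = a[height] % a[a // height]
height = height[height] - a[a]
if height <= 10 and 10 > height:
    process(height)
else:
    height = a // 36
a = height < 24
a *= height[12]
height *= 27

if height <= 10 and 10 > height:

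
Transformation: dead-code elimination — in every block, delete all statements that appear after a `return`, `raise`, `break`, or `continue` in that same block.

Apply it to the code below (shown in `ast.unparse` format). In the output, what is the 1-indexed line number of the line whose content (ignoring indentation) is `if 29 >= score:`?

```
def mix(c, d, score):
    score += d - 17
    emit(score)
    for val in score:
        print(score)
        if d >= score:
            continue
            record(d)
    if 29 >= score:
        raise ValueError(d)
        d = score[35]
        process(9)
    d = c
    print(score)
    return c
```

8

Transformed code:
def mix(c, d, score):
    score += d - 17
    emit(score)
    for val in score:
        print(score)
        if d >= score:
            continue
    if 29 >= score:
        raise ValueError(d)
    d = c
    print(score)
    return c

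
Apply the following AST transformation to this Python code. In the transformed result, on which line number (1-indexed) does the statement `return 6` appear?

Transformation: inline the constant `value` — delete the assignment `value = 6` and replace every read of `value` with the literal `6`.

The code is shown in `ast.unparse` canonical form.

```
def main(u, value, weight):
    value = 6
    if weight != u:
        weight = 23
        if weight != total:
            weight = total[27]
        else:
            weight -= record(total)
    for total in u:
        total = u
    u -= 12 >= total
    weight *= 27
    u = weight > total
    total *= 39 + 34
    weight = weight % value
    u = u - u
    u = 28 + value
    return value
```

17

Transformed code:
def main(u, value, weight):
    if weight != u:
        weight = 23
        if weight != total:
            weight = total[27]
        else:
            weight -= record(total)
    for total in u:
        total = u
    u -= 12 >= total
    weight *= 27
    u = weight > total
    total *= 39 + 34
    weight = weight % 6
    u = u - u
    u = 28 + 6
    return 6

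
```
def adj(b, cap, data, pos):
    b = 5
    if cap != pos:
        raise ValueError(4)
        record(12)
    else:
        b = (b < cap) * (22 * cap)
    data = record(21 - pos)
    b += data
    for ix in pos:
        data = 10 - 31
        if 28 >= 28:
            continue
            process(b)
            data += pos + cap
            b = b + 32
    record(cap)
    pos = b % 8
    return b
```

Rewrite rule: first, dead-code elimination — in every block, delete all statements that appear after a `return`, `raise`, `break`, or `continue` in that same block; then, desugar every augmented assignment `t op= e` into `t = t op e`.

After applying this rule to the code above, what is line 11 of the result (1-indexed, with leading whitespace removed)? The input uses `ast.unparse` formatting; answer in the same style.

Transformed code:
def adj(b, cap, data, pos):
    b = 5
    if cap != pos:
        raise ValueError(4)
    else:
        b = (b < cap) * (22 * cap)
    data = record(21 - pos)
    b = b + data
    for ix in pos:
        data = 10 - 31
        if 28 >= 28:
            continue
    record(cap)
    pos = b % 8
    return b

if 28 >= 28:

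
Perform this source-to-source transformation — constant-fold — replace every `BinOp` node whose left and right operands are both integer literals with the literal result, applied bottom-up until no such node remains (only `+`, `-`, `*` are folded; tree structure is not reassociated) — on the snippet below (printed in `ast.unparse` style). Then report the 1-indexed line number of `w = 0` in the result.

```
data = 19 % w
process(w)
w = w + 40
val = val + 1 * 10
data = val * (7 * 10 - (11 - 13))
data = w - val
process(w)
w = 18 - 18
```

Transformed code:
data = 19 % w
process(w)
w = w + 40
val = val + 10
data = val * 72
data = w - val
process(w)
w = 0

8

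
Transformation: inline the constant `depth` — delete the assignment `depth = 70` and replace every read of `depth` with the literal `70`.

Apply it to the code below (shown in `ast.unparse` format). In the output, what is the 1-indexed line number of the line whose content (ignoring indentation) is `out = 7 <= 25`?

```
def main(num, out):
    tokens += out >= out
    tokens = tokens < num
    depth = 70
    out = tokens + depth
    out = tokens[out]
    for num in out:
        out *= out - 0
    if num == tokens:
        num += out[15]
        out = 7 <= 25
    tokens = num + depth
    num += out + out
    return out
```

10

Transformed code:
def main(num, out):
    tokens += out >= out
    tokens = tokens < num
    out = tokens + 70
    out = tokens[out]
    for num in out:
        out *= out - 0
    if num == tokens:
        num += out[15]
        out = 7 <= 25
    tokens = num + 70
    num += out + out
    return out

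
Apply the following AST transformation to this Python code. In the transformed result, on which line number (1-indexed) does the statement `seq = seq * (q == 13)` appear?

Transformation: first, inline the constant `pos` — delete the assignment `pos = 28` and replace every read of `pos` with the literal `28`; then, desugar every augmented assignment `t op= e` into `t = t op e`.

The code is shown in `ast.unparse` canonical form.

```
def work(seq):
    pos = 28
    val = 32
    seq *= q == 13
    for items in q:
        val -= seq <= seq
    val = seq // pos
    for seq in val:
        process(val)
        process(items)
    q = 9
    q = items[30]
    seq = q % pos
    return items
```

Transformed code:
def work(seq):
    val = 32
    seq = seq * (q == 13)
    for items in q:
        val = val - (seq <= seq)
    val = seq // 28
    for seq in val:
        process(val)
        process(items)
    q = 9
    q = items[30]
    seq = q % 28
    return items

3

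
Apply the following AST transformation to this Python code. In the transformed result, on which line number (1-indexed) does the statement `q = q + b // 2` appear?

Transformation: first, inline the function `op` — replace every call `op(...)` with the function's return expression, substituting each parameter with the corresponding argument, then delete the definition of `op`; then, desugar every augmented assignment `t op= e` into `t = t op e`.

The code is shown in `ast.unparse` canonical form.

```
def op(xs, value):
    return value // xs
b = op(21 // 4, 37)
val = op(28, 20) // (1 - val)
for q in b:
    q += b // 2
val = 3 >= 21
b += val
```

4

Transformed code:
b = 37 // (21 // 4)
val = 20 // 28 // (1 - val)
for q in b:
    q = q + b // 2
val = 3 >= 21
b = b + val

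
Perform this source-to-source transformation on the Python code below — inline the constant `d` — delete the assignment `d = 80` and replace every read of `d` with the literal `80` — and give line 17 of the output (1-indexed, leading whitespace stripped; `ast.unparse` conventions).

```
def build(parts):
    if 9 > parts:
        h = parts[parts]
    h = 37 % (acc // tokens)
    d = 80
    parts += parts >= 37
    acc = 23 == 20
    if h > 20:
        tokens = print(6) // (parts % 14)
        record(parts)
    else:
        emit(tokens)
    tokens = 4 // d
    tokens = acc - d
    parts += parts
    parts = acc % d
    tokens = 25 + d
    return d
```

return 80

Transformed code:
def build(parts):
    if 9 > parts:
        h = parts[parts]
    h = 37 % (acc // tokens)
    parts += parts >= 37
    acc = 23 == 20
    if h > 20:
        tokens = print(6) // (parts % 14)
        record(parts)
    else:
        emit(tokens)
    tokens = 4 // 80
    tokens = acc - 80
    parts += parts
    parts = acc % 80
    tokens = 25 + 80
    return 80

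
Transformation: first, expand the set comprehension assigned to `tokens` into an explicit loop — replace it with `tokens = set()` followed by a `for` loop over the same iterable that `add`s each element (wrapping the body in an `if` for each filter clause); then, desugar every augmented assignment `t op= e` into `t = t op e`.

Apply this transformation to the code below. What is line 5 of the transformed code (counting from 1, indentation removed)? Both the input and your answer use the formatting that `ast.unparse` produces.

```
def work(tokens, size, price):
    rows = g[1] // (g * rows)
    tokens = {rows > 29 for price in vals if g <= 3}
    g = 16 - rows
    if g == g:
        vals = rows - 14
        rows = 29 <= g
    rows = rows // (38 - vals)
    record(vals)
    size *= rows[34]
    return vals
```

Transformed code:
def work(tokens, size, price):
    rows = g[1] // (g * rows)
    tokens = set()
    for price in vals:
        if g <= 3:
            tokens.add(rows > 29)
    g = 16 - rows
    if g == g:
        vals = rows - 14
        rows = 29 <= g
    rows = rows // (38 - vals)
    record(vals)
    size = size * rows[34]
    return vals

if g <= 3:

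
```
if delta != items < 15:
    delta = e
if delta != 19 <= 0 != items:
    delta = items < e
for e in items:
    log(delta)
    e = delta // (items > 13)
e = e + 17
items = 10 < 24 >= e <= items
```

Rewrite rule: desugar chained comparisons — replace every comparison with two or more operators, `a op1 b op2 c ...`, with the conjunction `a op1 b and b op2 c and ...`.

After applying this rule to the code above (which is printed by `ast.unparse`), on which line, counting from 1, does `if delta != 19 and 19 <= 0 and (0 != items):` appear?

3

Transformed code:
if delta != items and items < 15:
    delta = e
if delta != 19 and 19 <= 0 and (0 != items):
    delta = items < e
for e in items:
    log(delta)
    e = delta // (items > 13)
e = e + 17
items = 10 < 24 and 24 >= e and (e <= items)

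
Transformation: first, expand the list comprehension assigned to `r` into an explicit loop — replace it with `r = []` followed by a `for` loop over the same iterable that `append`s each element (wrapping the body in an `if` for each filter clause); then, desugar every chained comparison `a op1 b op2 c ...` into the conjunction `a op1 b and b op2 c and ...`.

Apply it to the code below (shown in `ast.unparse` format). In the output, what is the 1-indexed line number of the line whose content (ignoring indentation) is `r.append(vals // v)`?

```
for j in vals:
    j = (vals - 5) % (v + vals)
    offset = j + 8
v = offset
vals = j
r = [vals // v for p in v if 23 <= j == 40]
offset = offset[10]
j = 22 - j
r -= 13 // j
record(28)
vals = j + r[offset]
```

9

Transformed code:
for j in vals:
    j = (vals - 5) % (v + vals)
    offset = j + 8
v = offset
vals = j
r = []
for p in v:
    if 23 <= j and j == 40:
        r.append(vals // v)
offset = offset[10]
j = 22 - j
r -= 13 // j
record(28)
vals = j + r[offset]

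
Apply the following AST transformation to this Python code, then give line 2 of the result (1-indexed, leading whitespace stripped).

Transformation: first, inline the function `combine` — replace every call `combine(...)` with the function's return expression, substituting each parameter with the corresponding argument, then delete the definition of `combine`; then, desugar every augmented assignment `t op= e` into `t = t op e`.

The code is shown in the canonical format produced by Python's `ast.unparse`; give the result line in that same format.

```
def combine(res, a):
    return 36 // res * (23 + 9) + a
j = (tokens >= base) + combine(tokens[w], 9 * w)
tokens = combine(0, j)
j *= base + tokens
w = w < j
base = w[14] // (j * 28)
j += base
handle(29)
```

tokens = 36 // 0 * (23 + 9) + j

Transformed code:
j = (tokens >= base) + (36 // tokens[w] * (23 + 9) + 9 * w)
tokens = 36 // 0 * (23 + 9) + j
j = j * (base + tokens)
w = w < j
base = w[14] // (j * 28)
j = j + base
handle(29)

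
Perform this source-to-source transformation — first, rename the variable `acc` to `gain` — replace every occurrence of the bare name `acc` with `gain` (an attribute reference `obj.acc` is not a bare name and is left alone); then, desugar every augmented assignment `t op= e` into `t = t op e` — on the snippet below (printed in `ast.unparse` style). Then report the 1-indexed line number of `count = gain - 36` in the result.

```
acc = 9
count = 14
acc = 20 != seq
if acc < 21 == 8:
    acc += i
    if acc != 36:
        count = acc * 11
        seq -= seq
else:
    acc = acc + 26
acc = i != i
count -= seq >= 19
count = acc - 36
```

13

Transformed code:
gain = 9
count = 14
gain = 20 != seq
if gain < 21 == 8:
    gain = gain + i
    if gain != 36:
        count = gain * 11
        seq = seq - seq
else:
    gain = gain + 26
gain = i != i
count = count - (seq >= 19)
count = gain - 36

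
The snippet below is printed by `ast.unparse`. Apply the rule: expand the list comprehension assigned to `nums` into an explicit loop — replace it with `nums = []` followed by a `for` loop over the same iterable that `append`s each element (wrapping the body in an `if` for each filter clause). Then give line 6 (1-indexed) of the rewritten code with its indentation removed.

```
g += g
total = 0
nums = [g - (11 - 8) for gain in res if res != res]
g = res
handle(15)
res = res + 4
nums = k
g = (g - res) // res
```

nums.append(g - (11 - 8))

Transformed code:
g += g
total = 0
nums = []
for gain in res:
    if res != res:
        nums.append(g - (11 - 8))
g = res
handle(15)
res = res + 4
nums = k
g = (g - res) // res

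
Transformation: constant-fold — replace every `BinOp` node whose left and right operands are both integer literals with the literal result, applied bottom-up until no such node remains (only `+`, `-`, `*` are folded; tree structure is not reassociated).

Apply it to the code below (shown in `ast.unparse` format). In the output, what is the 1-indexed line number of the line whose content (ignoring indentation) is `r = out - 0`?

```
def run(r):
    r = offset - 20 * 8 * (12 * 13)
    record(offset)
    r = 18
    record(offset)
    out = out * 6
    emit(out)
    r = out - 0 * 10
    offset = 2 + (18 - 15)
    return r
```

8

Transformed code:
def run(r):
    r = offset - 24960
    record(offset)
    r = 18
    record(offset)
    out = out * 6
    emit(out)
    r = out - 0
    offset = 5
    return r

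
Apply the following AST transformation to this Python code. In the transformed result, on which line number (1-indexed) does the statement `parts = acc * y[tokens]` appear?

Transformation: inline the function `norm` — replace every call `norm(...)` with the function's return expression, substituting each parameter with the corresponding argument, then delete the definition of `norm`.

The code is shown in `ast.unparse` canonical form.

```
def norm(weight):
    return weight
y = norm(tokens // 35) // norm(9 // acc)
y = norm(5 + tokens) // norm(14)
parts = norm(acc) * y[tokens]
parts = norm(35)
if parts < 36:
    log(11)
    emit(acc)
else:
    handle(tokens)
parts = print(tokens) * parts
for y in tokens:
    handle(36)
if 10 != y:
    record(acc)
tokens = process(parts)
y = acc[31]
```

3

Transformed code:
y = tokens // 35 // (9 // acc)
y = (5 + tokens) // 14
parts = acc * y[tokens]
parts = 35
if parts < 36:
    log(11)
    emit(acc)
else:
    handle(tokens)
parts = print(tokens) * parts
for y in tokens:
    handle(36)
if 10 != y:
    record(acc)
tokens = process(parts)
y = acc[31]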